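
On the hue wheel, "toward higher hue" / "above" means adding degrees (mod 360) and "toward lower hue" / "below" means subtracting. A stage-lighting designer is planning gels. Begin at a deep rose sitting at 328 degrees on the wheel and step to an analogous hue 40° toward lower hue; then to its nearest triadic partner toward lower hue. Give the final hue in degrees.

168°

analog 40° ↓ −40°: 328 − 40 = 288°
triadic ↓ −120°: 288 − 120 = 168°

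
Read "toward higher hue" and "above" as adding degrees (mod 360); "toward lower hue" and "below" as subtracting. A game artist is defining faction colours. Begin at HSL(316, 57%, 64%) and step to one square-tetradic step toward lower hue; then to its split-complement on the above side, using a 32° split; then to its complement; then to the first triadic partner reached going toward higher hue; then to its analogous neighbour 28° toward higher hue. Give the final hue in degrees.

316 − 90 = 226°   (square ↓)
226 + 212 = 438 → 438 − 360 = 78°   (split-comp 32° ↑)
78 + 180 = 258°   (complement)
258 + 120 = 378 → 378 − 360 = 18°   (triadic ↑)
18 + 28 = 46°   (analog 28° ↑)

46°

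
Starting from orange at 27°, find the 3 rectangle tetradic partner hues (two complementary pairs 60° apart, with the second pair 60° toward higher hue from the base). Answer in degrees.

A rectangular tetradic uses two complementary pairs 60° apart: offsets 0°, 60°, 180°, 240°.
27 + 60 = 87°
27 + 180 = 207°
27 + 240 = 267°

87°, 207°, 267°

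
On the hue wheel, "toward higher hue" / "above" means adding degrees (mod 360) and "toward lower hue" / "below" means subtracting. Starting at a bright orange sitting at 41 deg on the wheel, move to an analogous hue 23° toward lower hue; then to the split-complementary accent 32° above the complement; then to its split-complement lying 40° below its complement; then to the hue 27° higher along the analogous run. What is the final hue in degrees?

−23° (analog 23° ↓): 41 − 23 = 18°
+212° (split-comp 32° ↑): 18 + 212 = 230°
+140° (split-comp 40° ↓): 230 + 140 = 370 → 370 − 360 = 10°
+27° (analog 27° ↑): 10 + 27 = 37°

37°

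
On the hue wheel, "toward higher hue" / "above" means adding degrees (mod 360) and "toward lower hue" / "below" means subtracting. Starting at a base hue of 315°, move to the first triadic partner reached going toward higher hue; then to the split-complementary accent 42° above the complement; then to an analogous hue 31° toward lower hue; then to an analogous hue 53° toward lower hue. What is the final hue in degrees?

315 + 120 = 435 → 435 − 360 = 75°   (triadic ↑)
75 + 222 = 297°   (split-comp 42° ↑)
297 − 31 = 266°   (analog 31° ↓)
266 − 53 = 213°   (analog 53° ↓)

213°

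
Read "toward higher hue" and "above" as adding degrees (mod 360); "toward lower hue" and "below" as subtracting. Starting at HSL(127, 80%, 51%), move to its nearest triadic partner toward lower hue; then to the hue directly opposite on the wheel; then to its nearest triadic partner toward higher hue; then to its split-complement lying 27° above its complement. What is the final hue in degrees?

154°

−120° (triadic ↓): 127 − 120 = 7°
+180° (complement): 7 + 180 = 187°
+120° (triadic ↑): 187 + 120 = 307°
+207° (split-comp 27° ↑): 307 + 207 = 514 → 514 − 360 = 154°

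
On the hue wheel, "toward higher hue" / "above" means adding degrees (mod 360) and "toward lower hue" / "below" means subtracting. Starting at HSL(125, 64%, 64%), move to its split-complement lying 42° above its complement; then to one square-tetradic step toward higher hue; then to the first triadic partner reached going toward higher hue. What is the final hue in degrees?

125 + 222 = 347°   (split-comp 42° ↑)
347 + 90 = 437 → 437 − 360 = 77°   (square ↑)
77 + 120 = 197°   (triadic ↑)

197°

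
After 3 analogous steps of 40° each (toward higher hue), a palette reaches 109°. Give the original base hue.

3 steps of 40° (toward higher hue) give a net shift of +120°.
Start = end − shift: 109 − 120 = -11 → -11 + 360 = 349°

349°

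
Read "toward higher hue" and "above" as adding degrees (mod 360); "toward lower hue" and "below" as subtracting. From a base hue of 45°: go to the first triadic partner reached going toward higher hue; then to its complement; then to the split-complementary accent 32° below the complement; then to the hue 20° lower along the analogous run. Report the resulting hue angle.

113°

45 + 120 = 165°   (triadic ↑)
165 + 180 = 345°   (complement)
345 + 148 = 493 → 493 − 360 = 133°   (split-comp 32° ↓)
133 − 20 = 113°   (analog 20° ↓)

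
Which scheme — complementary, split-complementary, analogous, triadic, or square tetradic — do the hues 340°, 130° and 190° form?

Sort the hues: 130°, 190°, 340°.
Successive gaps around the wheel: 60°, 150°, 150°.
Two 150° gaps and one 60° gap — a base hue opposite a pair of accents 30° either side of its complement — is the split-complementary pattern.

split-complementary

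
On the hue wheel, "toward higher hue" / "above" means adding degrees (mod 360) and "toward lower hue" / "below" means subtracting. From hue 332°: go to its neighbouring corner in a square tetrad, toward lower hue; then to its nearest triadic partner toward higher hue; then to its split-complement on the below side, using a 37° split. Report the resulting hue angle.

square ↓ −90°: 332 − 90 = 242°
triadic ↑ +120°: 242 + 120 = 362 → 362 − 360 = 2°
split-comp 37° ↓ +143°: 2 + 143 = 145°

145°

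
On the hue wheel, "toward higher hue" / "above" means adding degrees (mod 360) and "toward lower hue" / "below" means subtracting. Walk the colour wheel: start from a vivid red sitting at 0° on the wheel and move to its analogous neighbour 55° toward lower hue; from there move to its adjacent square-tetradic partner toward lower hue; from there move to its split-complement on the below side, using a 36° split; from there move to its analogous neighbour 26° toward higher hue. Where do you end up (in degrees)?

0 − 55 = -55 → -55 + 360 = 305°   (analog 55° ↓)
305 − 90 = 215°   (square ↓)
215 + 144 = 359°   (split-comp 36° ↓)
359 + 26 = 385 → 385 − 360 = 25°   (analog 26° ↑)

25°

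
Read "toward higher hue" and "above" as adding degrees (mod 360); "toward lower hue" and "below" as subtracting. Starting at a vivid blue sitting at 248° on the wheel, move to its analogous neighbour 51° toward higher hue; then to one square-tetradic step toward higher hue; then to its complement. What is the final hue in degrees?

analog 51° ↑ +51°: 248 + 51 = 299°
square ↑ +90°: 299 + 90 = 389 → 389 − 360 = 29°
complement +180°: 29 + 180 = 209°

209°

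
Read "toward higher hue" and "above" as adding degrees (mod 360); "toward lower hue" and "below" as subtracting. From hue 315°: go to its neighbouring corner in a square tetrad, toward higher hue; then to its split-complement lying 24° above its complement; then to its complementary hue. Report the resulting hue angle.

69°

+90° (square ↑): 315 + 90 = 405 → 405 − 360 = 45°
+204° (split-comp 24° ↑): 45 + 204 = 249°
+180° (complement): 249 + 180 = 429 → 429 − 360 = 69°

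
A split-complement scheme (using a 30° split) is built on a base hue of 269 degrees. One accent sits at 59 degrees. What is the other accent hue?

Split-complementary hues sit 30° either side of the complement.
Complement of the base 269°: 269 + 180 = 449 → 449 − 360 = 89°
The given accent 59° is 30° one side of 89°; the other accent sits 30° the other side: 89 + 30 = 119°

119°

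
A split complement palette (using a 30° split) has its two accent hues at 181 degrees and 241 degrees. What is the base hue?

The accents sit 30° either side of the complement, so the complement is their short-arc midpoint on the wheel.
Short-arc midpoint of 181° and 241°: 211°.
Base is 180° from the complement: 211 − 180 = 31°

31°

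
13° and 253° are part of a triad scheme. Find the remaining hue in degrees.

A triad places three hues 120° apart.
The full set through 13° is {13°, 133°, 253°}.
Given {13°, 253°}, the missing hue is 133°.

133°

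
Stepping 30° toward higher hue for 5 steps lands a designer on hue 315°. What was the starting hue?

5 steps of 30° (toward higher hue) give a net shift of +150°.
Start = end − shift: 315 − 150 = 165°

165°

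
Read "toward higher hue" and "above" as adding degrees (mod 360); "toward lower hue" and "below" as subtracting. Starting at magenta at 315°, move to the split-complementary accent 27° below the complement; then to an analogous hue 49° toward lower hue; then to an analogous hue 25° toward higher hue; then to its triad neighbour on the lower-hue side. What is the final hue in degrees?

+153° (split-comp 27° ↓): 315 + 153 = 468 → 468 − 360 = 108°
−49° (analog 49° ↓): 108 − 49 = 59°
+25° (analog 25° ↑): 59 + 25 = 84°
−120° (triadic ↓): 84 − 120 = -36 → -36 + 360 = 324°

324°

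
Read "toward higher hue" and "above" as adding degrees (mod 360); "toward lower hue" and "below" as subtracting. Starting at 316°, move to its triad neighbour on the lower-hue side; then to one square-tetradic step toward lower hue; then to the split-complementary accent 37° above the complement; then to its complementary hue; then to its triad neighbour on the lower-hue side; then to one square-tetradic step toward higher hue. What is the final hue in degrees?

triadic ↓ −120°: 316 − 120 = 196°
square ↓ −90°: 196 − 90 = 106°
split-comp 37° ↑ +217°: 106 + 217 = 323°
complement +180°: 323 + 180 = 503 → 503 − 360 = 143°
triadic ↓ −120°: 143 − 120 = 23°
square ↑ +90°: 23 + 90 = 113°

113°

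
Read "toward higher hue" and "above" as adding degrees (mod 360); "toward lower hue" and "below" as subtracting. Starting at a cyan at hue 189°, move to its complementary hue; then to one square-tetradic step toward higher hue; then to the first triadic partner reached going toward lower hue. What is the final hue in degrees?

complement +180°: 189 + 180 = 369 → 369 − 360 = 9°
square ↑ +90°: 9 + 90 = 99°
triadic ↓ −120°: 99 − 120 = -21 → -21 + 360 = 339°

339°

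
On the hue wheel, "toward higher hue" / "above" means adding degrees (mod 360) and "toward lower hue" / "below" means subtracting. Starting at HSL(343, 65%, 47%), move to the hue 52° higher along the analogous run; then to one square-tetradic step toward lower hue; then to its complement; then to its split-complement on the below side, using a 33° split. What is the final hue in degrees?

343 + 52 = 395 → 395 − 360 = 35°   (analog 52° ↑)
35 − 90 = -55 → -55 + 360 = 305°   (square ↓)
305 + 180 = 485 → 485 − 360 = 125°   (complement)
125 + 147 = 272°   (split-comp 33° ↓)

272°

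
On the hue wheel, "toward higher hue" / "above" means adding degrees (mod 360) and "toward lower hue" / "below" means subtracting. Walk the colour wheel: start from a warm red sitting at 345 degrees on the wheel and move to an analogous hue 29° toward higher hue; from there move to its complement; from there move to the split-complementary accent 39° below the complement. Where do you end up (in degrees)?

335°

345 + 29 = 374 → 374 − 360 = 14°   (analog 29° ↑)
14 + 180 = 194°   (complement)
194 + 141 = 335°   (split-comp 39° ↓)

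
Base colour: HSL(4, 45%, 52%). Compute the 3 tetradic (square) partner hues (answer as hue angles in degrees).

94°, 184°, and 274°

4 + 90 = 94°
4 + 180 = 184°
4 + 270 = 274°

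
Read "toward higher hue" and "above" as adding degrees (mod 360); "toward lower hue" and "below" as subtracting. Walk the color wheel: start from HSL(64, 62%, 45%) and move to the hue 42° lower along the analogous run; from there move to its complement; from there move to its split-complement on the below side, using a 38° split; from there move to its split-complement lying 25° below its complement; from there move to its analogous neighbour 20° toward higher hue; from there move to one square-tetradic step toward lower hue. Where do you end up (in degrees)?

64 − 42 = 22°   (analog 42° ↓)
22 + 180 = 202°   (complement)
202 + 142 = 344°   (split-comp 38° ↓)
344 + 155 = 499 → 499 − 360 = 139°   (split-comp 25° ↓)
139 + 20 = 159°   (analog 20° ↑)
159 − 90 = 69°   (square ↓)

69°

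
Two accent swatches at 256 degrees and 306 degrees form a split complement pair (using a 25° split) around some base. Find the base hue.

The accents sit 25° either side of the complement, so the complement is their short-arc midpoint on the wheel.
Short-arc midpoint of 256° and 306°: 281°.
Base is 180° from the complement: 281 − 180 = 101°

101°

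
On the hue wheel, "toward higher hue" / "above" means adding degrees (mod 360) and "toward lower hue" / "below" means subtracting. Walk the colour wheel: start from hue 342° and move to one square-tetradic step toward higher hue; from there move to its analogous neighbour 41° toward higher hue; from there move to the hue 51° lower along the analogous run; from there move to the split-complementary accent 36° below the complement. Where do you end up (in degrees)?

square ↑ +90°: 342 + 90 = 432 → 432 − 360 = 72°
analog 41° ↑ +41°: 72 + 41 = 113°
analog 51° ↓ −51°: 113 − 51 = 62°
split-comp 36° ↓ +144°: 62 + 144 = 206°

206°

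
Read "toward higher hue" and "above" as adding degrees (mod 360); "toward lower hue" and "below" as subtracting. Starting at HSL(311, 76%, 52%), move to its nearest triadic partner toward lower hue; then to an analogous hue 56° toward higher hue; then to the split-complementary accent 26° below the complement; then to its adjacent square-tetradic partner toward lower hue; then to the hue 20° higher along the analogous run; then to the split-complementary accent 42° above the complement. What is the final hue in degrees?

−120° (triadic ↓): 311 − 120 = 191°
+56° (analog 56° ↑): 191 + 56 = 247°
+154° (split-comp 26° ↓): 247 + 154 = 401 → 401 − 360 = 41°
−90° (square ↓): 41 − 90 = -49 → -49 + 360 = 311°
+20° (analog 20° ↑): 311 + 20 = 331°
+222° (split-comp 42° ↑): 331 + 222 = 553 → 553 − 360 = 193°

193°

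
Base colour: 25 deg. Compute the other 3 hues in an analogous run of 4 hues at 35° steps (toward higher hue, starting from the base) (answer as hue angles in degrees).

Analogous hues sit every 35° along the wheel.
25 + 35 = 60°
25 + 70 = 95°
25 + 105 = 130°

60°, 95° and 130°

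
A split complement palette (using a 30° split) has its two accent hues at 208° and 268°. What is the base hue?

The accents sit 30° either side of the complement, so the complement is their short-arc midpoint on the wheel.
Short-arc midpoint of 208° and 268°: 238°.
Base is 180° from the complement: 238 − 180 = 58°

58°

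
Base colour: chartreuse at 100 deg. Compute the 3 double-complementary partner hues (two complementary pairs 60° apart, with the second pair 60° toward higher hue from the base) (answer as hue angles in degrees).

160°, 280°, 340°

A rectangular tetradic uses two complementary pairs 60° apart: offsets 0°, 60°, 180°, 240°.
100 + 60 = 160°
100 + 180 = 280°
100 + 240 = 340°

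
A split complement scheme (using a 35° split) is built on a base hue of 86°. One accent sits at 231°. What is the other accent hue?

301°

Split-complementary hues sit 35° either side of the complement.
Complement of the base 86°: 86 + 180 = 266°
The given accent 231° is 35° one side of 266°; the other accent sits 35° the other side: 266 + 35 = 301°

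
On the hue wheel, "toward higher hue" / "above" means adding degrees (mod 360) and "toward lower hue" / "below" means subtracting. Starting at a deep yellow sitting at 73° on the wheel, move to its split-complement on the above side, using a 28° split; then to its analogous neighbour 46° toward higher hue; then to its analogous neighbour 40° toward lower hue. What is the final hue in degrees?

73 + 208 = 281°   (split-comp 28° ↑)
281 + 46 = 327°   (analog 46° ↑)
327 − 40 = 287°   (analog 40° ↓)

287°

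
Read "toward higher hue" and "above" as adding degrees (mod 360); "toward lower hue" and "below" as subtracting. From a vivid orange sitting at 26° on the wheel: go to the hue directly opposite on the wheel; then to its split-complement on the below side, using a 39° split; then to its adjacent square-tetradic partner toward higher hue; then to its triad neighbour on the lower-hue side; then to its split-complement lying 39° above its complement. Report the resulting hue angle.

176°

26 + 180 = 206°   (complement)
206 + 141 = 347°   (split-comp 39° ↓)
347 + 90 = 437 → 437 − 360 = 77°   (square ↑)
77 − 120 = -43 → -43 + 360 = 317°   (triadic ↓)
317 + 219 = 536 → 536 − 360 = 176°   (split-comp 39° ↑)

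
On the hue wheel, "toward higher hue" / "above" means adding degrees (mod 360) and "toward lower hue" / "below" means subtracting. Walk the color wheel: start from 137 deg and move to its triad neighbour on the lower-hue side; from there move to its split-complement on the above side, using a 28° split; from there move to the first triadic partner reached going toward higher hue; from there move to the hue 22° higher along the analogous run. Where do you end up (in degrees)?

7°

137 − 120 = 17°   (triadic ↓)
17 + 208 = 225°   (split-comp 28° ↑)
225 + 120 = 345°   (triadic ↑)
345 + 22 = 367 → 367 − 360 = 7°   (analog 22° ↑)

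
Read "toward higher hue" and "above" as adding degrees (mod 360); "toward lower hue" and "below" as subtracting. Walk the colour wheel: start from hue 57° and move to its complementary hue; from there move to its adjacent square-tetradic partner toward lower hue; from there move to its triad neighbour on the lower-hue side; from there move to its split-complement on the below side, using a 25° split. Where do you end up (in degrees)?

182°

+180° (complement): 57 + 180 = 237°
−90° (square ↓): 237 − 90 = 147°
−120° (triadic ↓): 147 − 120 = 27°
+155° (split-comp 25° ↓): 27 + 155 = 182°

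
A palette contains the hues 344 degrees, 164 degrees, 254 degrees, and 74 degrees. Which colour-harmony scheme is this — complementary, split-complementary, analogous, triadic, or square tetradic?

Sort the hues: 74°, 164°, 254°, 344°.
Successive gaps around the wheel: 90°, 90°, 90°, 90°.
Four hues every 90° form a square tetradic scheme.

square tetradic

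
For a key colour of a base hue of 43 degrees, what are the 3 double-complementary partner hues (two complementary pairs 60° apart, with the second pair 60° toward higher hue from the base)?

103°, 223° and 283°

43 + 60 = 103°
43 + 180 = 223°
43 + 240 = 283°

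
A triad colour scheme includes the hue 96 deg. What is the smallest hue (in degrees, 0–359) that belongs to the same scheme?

96°

A triad places three hues 120° apart.
The full set through 96° is {96°, 216°, 336°}.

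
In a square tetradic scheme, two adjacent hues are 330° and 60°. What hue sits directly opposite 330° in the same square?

A square tetradic scheme places four hues 90° apart; opposite corners are 180° apart.
330 + 180 = 510 → 510 − 360 = 150°

150°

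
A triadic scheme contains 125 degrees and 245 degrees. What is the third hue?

5°

A triad spaces three hues 120° apart.
The full set is {5°, 125°, 245°}.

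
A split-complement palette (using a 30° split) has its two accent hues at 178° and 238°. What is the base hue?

The accents sit 30° either side of the complement, so the complement is their short-arc midpoint on the wheel.
Short-arc midpoint of 178° and 238°: 208°.
Base is 180° from the complement: 208 − 180 = 28°

28°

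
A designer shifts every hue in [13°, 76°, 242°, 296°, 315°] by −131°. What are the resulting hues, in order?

242°, 305°, 111°, 165°, 184°

13 − 131 = -118 → -118 + 360 = 242°
76 − 131 = -55 → -55 + 360 = 305°
242 − 131 = 111°
296 − 131 = 165°
315 − 131 = 184°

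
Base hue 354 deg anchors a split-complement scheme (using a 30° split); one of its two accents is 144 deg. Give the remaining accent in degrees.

Split-complementary hues sit 30° either side of the complement.
Complement of the base 354°: 354 + 180 = 534 → 534 − 360 = 174°
The given accent 144° is 30° one side of 174°; the other accent sits 30° the other side: 174 + 30 = 204°

204°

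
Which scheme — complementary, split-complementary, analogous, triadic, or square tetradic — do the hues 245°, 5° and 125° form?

triadic

Sort the hues: 5°, 125°, 245°.
Successive gaps around the wheel: 120°, 120°, 120°.
Three hues equally spaced 120° apart form a triad.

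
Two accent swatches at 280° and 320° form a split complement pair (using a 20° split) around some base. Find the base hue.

120°

The accents sit 20° either side of the complement, so the complement is their short-arc midpoint on the wheel.
Short-arc midpoint of 280° and 320°: 300°.
Base is 180° from the complement: 300 − 180 = 120°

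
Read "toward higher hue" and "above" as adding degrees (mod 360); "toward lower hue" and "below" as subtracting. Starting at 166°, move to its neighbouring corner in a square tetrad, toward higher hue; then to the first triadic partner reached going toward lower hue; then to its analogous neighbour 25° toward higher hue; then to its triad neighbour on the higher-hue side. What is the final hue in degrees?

281°

+90° (square ↑): 166 + 90 = 256°
−120° (triadic ↓): 256 − 120 = 136°
+25° (analog 25° ↑): 136 + 25 = 161°
+120° (triadic ↑): 161 + 120 = 281°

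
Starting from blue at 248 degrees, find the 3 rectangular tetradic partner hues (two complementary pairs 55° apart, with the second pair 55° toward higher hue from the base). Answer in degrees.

303°, 68° and 123°

248 + 55 = 303°
248 + 180 = 428 → 428 − 360 = 68°
248 + 235 = 483 → 483 − 360 = 123°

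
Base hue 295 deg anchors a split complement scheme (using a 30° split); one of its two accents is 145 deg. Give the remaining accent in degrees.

85°

Split-complementary hues sit 30° either side of the complement.
Complement of the base 295°: 295 + 180 = 475 → 475 − 360 = 115°
The given accent 145° is 30° one side of 115°; the other accent sits 30° the other side: 115 − 30 = 85°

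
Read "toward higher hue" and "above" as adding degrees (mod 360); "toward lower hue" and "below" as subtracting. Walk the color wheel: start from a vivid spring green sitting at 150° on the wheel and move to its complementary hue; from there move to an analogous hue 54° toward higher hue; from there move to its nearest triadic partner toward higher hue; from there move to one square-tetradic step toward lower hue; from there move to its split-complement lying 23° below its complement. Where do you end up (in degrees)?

complement +180°: 150 + 180 = 330°
analog 54° ↑ +54°: 330 + 54 = 384 → 384 − 360 = 24°
triadic ↑ +120°: 24 + 120 = 144°
square ↓ −90°: 144 − 90 = 54°
split-comp 23° ↓ +157°: 54 + 157 = 211°

211°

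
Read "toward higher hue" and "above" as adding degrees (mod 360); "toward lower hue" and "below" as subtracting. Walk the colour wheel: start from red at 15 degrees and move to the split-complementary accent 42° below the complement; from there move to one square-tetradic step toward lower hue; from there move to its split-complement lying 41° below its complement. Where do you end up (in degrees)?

split-comp 42° ↓ +138°: 15 + 138 = 153°
square ↓ −90°: 153 − 90 = 63°
split-comp 41° ↓ +139°: 63 + 139 = 202°

202°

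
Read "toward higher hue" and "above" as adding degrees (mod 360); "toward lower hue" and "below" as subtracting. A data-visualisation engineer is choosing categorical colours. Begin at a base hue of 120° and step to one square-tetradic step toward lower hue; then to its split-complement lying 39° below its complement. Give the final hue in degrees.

square ↓ −90°: 120 − 90 = 30°
split-comp 39° ↓ +141°: 30 + 141 = 171°

171°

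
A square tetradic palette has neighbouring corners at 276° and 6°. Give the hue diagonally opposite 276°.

96°

A square tetradic scheme places four hues 90° apart; opposite corners are 180° apart.
276 + 180 = 456 → 456 − 360 = 96°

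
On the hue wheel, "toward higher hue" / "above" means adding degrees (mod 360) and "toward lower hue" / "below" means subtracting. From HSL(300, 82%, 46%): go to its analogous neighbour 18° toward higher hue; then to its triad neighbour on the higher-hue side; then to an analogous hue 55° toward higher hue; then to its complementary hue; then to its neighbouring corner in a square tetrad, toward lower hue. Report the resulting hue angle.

223°

+18° (analog 18° ↑): 300 + 18 = 318°
+120° (triadic ↑): 318 + 120 = 438 → 438 − 360 = 78°
+55° (analog 55° ↑): 78 + 55 = 133°
+180° (complement): 133 + 180 = 313°
−90° (square ↓): 313 − 90 = 223°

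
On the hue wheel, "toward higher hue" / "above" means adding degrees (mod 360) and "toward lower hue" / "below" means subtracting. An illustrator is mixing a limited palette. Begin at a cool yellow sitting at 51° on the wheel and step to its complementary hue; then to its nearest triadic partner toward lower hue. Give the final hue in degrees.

111°

complement +180°: 51 + 180 = 231°
triadic ↓ −120°: 231 − 120 = 111°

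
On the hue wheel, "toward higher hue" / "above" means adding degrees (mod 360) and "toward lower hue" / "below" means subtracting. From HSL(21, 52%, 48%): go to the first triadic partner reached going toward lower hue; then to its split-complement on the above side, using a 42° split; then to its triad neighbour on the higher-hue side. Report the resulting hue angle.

21 − 120 = -99 → -99 + 360 = 261°   (triadic ↓)
261 + 222 = 483 → 483 − 360 = 123°   (split-comp 42° ↑)
123 + 120 = 243°   (triadic ↑)

243°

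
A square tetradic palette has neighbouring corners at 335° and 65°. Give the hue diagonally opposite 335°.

155°

A square tetradic scheme places four hues 90° apart; opposite corners are 180° apart.
335 + 180 = 515 → 515 − 360 = 155°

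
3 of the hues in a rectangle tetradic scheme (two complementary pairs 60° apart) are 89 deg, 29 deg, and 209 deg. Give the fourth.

269°

A rectangular tetradic uses two complementary pairs 60° apart: offsets 0°, 60°, 180°, 240°.
Among {29°, 89°, 209°}, 29° and 209° are a 180° pair.
The remaining hue 89° needs its own complement: 89 + 180 = 269°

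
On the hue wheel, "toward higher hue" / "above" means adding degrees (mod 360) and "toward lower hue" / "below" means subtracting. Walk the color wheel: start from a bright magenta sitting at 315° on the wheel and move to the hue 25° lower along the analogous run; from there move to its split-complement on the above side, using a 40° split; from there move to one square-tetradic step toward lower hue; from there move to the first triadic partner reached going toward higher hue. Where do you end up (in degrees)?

180°

−25° (analog 25° ↓): 315 − 25 = 290°
+220° (split-comp 40° ↑): 290 + 220 = 510 → 510 − 360 = 150°
−90° (square ↓): 150 − 90 = 60°
+120° (triadic ↑): 60 + 120 = 180°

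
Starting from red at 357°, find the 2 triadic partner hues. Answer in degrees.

117° and 237°

A triad places three hues 120° apart.
357 + 120 = 477 → 477 − 360 = 117°
357 + 240 = 597 → 597 − 360 = 237°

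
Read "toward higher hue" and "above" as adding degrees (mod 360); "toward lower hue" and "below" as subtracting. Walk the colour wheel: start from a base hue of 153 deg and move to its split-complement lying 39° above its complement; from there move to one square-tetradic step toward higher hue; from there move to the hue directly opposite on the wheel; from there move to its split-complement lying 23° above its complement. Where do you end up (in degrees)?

125°

split-comp 39° ↑ +219°: 153 + 219 = 372 → 372 − 360 = 12°
square ↑ +90°: 12 + 90 = 102°
complement +180°: 102 + 180 = 282°
split-comp 23° ↑ +203°: 282 + 203 = 485 → 485 − 360 = 125°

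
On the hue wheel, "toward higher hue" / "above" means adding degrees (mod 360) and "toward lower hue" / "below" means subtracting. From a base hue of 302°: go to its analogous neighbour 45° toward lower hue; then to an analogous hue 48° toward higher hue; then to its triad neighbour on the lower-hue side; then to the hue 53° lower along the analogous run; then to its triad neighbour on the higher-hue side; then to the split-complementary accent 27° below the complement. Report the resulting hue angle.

45°

302 − 45 = 257°   (analog 45° ↓)
257 + 48 = 305°   (analog 48° ↑)
305 − 120 = 185°   (triadic ↓)
185 − 53 = 132°   (analog 53° ↓)
132 + 120 = 252°   (triadic ↑)
252 + 153 = 405 → 405 − 360 = 45°   (split-comp 27° ↓)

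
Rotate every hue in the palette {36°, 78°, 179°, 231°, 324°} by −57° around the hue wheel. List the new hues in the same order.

36 − 57 = -21 → -21 + 360 = 339°
78 − 57 = 21°
179 − 57 = 122°
231 − 57 = 174°
324 − 57 = 267°

339°, 21°, 122°, 174°, 267°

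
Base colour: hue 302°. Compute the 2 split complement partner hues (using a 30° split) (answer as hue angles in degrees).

Split-complementary hues sit 30° either side of the complement.
Complement of 302°: 302 + 180 = 482 → 482 − 360 = 122°
122 − 30 = 92°
122 + 30 = 152°

92° and 152°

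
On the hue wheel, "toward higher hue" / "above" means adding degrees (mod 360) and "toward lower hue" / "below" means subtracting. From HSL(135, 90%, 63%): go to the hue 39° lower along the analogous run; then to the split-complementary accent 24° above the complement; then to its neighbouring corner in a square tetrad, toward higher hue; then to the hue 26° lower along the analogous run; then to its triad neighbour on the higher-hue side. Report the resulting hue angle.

−39° (analog 39° ↓): 135 − 39 = 96°
+204° (split-comp 24° ↑): 96 + 204 = 300°
+90° (square ↑): 300 + 90 = 390 → 390 − 360 = 30°
−26° (analog 26° ↓): 30 − 26 = 4°
+120° (triadic ↑): 4 + 120 = 124°

124°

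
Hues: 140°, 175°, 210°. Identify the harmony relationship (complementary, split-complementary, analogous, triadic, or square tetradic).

analogous

Sort the hues: 140°, 175°, 210°.
Successive gaps around the wheel: 35°, 35°, 290°.
A run of hues at equal small steps (35°) with one large closing gap is an analogous group.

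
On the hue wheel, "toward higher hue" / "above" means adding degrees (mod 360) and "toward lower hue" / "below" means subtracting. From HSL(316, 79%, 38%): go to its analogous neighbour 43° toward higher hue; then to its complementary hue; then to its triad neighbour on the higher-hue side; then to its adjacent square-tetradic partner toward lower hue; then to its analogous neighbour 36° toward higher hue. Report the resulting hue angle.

245°

+43° (analog 43° ↑): 316 + 43 = 359°
+180° (complement): 359 + 180 = 539 → 539 − 360 = 179°
+120° (triadic ↑): 179 + 120 = 299°
−90° (square ↓): 299 − 90 = 209°
+36° (analog 36° ↑): 209 + 36 = 245°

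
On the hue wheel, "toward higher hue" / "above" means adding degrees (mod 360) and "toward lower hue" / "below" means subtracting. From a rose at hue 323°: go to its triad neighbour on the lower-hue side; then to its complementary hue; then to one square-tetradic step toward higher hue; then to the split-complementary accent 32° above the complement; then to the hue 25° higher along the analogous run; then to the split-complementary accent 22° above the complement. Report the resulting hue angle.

192°

323 − 120 = 203°   (triadic ↓)
203 + 180 = 383 → 383 − 360 = 23°   (complement)
23 + 90 = 113°   (square ↑)
113 + 212 = 325°   (split-comp 32° ↑)
325 + 25 = 350°   (analog 25° ↑)
350 + 202 = 552 → 552 − 360 = 192°   (split-comp 22° ↑)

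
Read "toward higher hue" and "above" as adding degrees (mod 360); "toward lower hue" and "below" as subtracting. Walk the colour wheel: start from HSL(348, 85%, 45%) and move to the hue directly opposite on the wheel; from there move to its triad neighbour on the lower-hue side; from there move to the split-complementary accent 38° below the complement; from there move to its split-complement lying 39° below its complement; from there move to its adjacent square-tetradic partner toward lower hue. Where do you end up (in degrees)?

complement +180°: 348 + 180 = 528 → 528 − 360 = 168°
triadic ↓ −120°: 168 − 120 = 48°
split-comp 38° ↓ +142°: 48 + 142 = 190°
split-comp 39° ↓ +141°: 190 + 141 = 331°
square ↓ −90°: 331 − 90 = 241°

241°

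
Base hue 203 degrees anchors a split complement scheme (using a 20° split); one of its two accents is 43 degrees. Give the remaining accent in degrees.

Split-complementary hues sit 20° either side of the complement.
Complement of the base 203°: 203 + 180 = 383 → 383 − 360 = 23°
The given accent 43° is 20° one side of 23°; the other accent sits 20° the other side: 23 − 20 = 3°

3°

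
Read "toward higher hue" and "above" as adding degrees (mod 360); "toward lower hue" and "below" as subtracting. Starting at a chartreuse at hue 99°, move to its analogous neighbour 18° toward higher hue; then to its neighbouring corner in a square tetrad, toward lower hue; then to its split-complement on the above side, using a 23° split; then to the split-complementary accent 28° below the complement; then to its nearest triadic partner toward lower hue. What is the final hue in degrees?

262°

99 + 18 = 117°   (analog 18° ↑)
117 − 90 = 27°   (square ↓)
27 + 203 = 230°   (split-comp 23° ↑)
230 + 152 = 382 → 382 − 360 = 22°   (split-comp 28° ↓)
22 − 120 = -98 → -98 + 360 = 262°   (triadic ↓)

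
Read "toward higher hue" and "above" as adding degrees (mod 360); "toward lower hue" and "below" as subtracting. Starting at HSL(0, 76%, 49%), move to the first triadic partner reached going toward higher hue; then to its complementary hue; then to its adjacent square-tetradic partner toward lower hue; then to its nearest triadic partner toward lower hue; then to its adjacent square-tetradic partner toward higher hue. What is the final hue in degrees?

+120° (triadic ↑): 0 + 120 = 120°
+180° (complement): 120 + 180 = 300°
−90° (square ↓): 300 − 90 = 210°
−120° (triadic ↓): 210 − 120 = 90°
+90° (square ↑): 90 + 90 = 180°

180°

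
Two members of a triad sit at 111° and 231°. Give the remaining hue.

A triad spaces three hues 120° apart.
The full set is {111°, 231°, 351°}.

351°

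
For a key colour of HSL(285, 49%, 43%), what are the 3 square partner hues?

15°, 105° and 195°

A square tetradic scheme places four hues every 90°.
285 + 90 = 375 → 375 − 360 = 15°
285 + 180 = 465 → 465 − 360 = 105°
285 + 270 = 555 → 555 − 360 = 195°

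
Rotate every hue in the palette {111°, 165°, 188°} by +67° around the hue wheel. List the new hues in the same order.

111 + 67 = 178°
165 + 67 = 232°
188 + 67 = 255°

178°, 232°, 255°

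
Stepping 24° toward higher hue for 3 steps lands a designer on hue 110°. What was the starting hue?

3 steps of 24° (toward higher hue) give a net shift of +72°.
Start = end − shift: 110 − 72 = 38°

38°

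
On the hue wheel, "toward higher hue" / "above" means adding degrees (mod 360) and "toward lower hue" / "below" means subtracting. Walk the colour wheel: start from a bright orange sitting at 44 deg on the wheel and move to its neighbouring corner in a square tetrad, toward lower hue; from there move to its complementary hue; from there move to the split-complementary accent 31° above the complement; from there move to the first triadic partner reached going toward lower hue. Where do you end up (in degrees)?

225°

square ↓ −90°: 44 − 90 = -46 → -46 + 360 = 314°
complement +180°: 314 + 180 = 494 → 494 − 360 = 134°
split-comp 31° ↑ +211°: 134 + 211 = 345°
triadic ↓ −120°: 345 − 120 = 225°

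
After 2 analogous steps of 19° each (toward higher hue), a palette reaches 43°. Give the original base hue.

5°

2 steps of 19° (toward higher hue) give a net shift of +38°.
Start = end − shift: 43 − 38 = 5°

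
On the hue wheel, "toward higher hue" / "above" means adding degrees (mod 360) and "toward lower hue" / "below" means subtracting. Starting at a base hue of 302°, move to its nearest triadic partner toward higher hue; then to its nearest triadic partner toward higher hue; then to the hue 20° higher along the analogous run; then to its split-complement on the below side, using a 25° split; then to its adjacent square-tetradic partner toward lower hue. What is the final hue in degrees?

302 + 120 = 422 → 422 − 360 = 62°   (triadic ↑)
62 + 120 = 182°   (triadic ↑)
182 + 20 = 202°   (analog 20° ↑)
202 + 155 = 357°   (split-comp 25° ↓)
357 − 90 = 267°   (square ↓)

267°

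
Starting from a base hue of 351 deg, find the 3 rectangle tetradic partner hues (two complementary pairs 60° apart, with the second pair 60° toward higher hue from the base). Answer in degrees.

A rectangular tetradic uses two complementary pairs 60° apart: offsets 0°, 60°, 180°, 240°.
351 + 60 = 411 → 411 − 360 = 51°
351 + 180 = 531 → 531 − 360 = 171°
351 + 240 = 591 → 591 − 360 = 231°

51°, 171°, and 231°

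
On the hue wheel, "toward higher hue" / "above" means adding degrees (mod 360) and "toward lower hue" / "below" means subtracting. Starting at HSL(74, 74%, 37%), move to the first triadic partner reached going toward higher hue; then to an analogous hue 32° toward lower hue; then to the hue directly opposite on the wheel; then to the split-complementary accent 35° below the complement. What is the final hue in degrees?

74 + 120 = 194°   (triadic ↑)
194 − 32 = 162°   (analog 32° ↓)
162 + 180 = 342°   (complement)
342 + 145 = 487 → 487 − 360 = 127°   (split-comp 35° ↓)

127°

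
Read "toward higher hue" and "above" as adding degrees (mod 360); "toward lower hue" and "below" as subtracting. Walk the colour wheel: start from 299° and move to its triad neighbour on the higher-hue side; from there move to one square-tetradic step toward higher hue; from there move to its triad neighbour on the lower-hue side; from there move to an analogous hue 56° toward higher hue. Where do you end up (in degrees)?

85°

299 + 120 = 419 → 419 − 360 = 59°   (triadic ↑)
59 + 90 = 149°   (square ↑)
149 − 120 = 29°   (triadic ↓)
29 + 56 = 85°   (analog 56° ↑)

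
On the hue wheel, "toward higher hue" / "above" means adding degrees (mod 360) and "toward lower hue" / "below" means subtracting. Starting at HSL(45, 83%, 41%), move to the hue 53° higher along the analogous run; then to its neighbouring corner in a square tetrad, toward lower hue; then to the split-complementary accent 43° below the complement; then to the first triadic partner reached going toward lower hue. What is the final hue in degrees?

25°

analog 53° ↑ +53°: 45 + 53 = 98°
square ↓ −90°: 98 − 90 = 8°
split-comp 43° ↓ +137°: 8 + 137 = 145°
triadic ↓ −120°: 145 − 120 = 25°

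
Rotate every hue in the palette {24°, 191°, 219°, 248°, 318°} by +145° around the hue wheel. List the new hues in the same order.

24 + 145 = 169°
191 + 145 = 336°
219 + 145 = 364 → 364 − 360 = 4°
248 + 145 = 393 → 393 − 360 = 33°
318 + 145 = 463 → 463 − 360 = 103°

169°, 336°, 4°, 33°, 103°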